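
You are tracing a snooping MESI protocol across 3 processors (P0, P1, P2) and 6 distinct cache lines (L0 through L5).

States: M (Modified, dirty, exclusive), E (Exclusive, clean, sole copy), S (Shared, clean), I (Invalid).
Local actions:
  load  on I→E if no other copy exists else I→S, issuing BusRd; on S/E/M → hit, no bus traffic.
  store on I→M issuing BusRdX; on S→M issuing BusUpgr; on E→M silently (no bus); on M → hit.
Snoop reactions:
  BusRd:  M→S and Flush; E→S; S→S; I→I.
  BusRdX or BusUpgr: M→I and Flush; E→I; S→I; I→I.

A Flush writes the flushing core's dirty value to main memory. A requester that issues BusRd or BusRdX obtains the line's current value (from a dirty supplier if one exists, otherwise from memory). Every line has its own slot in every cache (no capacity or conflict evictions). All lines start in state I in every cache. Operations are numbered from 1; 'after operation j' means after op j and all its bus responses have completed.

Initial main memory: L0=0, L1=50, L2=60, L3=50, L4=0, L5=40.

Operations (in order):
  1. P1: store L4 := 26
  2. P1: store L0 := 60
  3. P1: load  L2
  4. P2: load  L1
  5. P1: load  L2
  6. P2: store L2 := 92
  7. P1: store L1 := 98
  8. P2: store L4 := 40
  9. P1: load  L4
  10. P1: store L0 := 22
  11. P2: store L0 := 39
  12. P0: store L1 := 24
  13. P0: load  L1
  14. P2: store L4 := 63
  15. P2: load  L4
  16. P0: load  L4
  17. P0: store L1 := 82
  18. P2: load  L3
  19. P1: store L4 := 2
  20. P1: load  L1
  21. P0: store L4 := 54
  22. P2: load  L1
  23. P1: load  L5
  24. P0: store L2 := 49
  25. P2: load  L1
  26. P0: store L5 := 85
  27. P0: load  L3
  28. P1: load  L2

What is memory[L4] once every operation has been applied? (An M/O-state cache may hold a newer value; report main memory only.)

memory[L4] = 2

1. P1: store L4 := 26  bus=[BusRdX]  L4: P0=I P1=M P2=I  mem[L4]=0
2. P1: store L0 := 60  bus=[BusRdX]  L0: P0=I P1=M P2=I  mem[L0]=0
3. P1: load  L2  bus=[BusRd]  L2: P0=I P1=E P2=I  mem[L2]=60
4. P2: load  L1  bus=[BusRd]  L1: P0=I P1=I P2=E  mem[L1]=50
5. P1: load  L2  bus=[-]  L2: P0=I P1=E P2=I  mem[L2]=60
6. P2: store L2 := 92  bus=[BusRdX]  L2: P0=I P1=I P2=M  mem[L2]=60
7. P1: store L1 := 98  bus=[BusRdX]  L1: P0=I P1=M P2=I  mem[L1]=50
8. P2: store L4 := 40  bus=[BusRdX,Flush]  L4: P0=I P1=I P2=M  mem[L4]=26
9. P1: load  L4  bus=[BusRd,Flush]  L4: P0=I P1=S P2=S  mem[L4]=40
10. P1: store L0 := 22  bus=[-]  L0: P0=I P1=M P2=I  mem[L0]=0
11. P2: store L0 := 39  bus=[BusRdX,Flush]  L0: P0=I P1=I P2=M  mem[L0]=22
12. P0: store L1 := 24  bus=[BusRdX,Flush]  L1: P0=M P1=I P2=I  mem[L1]=98
13. P0: load  L1  bus=[-]  L1: P0=M P1=I P2=I  mem[L1]=98
14. P2: store L4 := 63  bus=[BusUpgr]  L4: P0=I P1=I P2=M  mem[L4]=40
15. P2: load  L4  bus=[-]  L4: P0=I P1=I P2=M  mem[L4]=40
16. P0: load  L4  bus=[BusRd,Flush]  L4: P0=S P1=I P2=S  mem[L4]=63
17. P0: store L1 := 82  bus=[-]  L1: P0=M P1=I P2=I  mem[L1]=98
18. P2: load  L3  bus=[BusRd]  L3: P0=I P1=I P2=E  mem[L3]=50
19. P1: store L4 := 2  bus=[BusRdX]  L4: P0=I P1=M P2=I  mem[L4]=63
20. P1: load  L1  bus=[BusRd,Flush]  L1: P0=S P1=S P2=I  mem[L1]=82
21. P0: store L4 := 54  bus=[BusRdX,Flush]  L4: P0=M P1=I P2=I  mem[L4]=2
22. P2: load  L1  bus=[BusRd]  L1: P0=S P1=S P2=S  mem[L1]=82
23. P1: load  L5  bus=[BusRd]  L5: P0=I P1=E P2=I  mem[L5]=40
24. P0: store L2 := 49  bus=[BusRdX,Flush]  L2: P0=M P1=I P2=I  mem[L2]=92
25. P2: load  L1  bus=[-]  L1: P0=S P1=S P2=S  mem[L1]=82
26. P0: store L5 := 85  bus=[BusRdX]  L5: P0=M P1=I P2=I  mem[L5]=40
27. P0: load  L3  bus=[BusRd]  L3: P0=S P1=I P2=S  mem[L3]=50
28. P1: load  L2  bus=[BusRd,Flush]  L2: P0=S P1=S P2=I  mem[L2]=49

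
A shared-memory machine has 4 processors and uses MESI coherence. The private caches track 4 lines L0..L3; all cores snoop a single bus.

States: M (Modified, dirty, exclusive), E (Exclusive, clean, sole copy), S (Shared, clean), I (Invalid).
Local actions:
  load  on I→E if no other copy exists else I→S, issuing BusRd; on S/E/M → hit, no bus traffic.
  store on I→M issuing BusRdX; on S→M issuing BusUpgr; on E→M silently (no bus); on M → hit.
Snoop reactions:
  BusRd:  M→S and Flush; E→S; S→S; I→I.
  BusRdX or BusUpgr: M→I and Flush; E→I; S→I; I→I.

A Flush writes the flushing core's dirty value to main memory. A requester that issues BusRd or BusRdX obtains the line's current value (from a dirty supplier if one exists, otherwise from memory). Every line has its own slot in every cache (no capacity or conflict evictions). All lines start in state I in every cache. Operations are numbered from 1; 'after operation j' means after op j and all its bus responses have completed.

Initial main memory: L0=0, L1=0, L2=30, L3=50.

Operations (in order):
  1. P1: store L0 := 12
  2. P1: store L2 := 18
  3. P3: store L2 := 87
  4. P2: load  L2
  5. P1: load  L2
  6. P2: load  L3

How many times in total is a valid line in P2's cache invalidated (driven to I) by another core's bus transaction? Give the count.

invalidations = 0

1. P1: store L0 := 12  bus=[BusRdX]  L0: P0=I P1=M P2=I P3=I  mem[L0]=0
2. P1: store L2 := 18  bus=[BusRdX]  L2: P0=I P1=M P2=I P3=I  mem[L2]=30
3. P3: store L2 := 87  bus=[BusRdX,Flush]  L2: P0=I P1=I P2=I P3=M  mem[L2]=18
4. P2: load  L2  bus=[BusRd,Flush]  L2: P0=I P1=I P2=S P3=S  mem[L2]=87
5. P1: load  L2  bus=[BusRd]  L2: P0=I P1=S P2=S P3=S  mem[L2]=87
6. P2: load  L3  bus=[BusRd]  L3: P0=I P1=I P2=E P3=I  mem[L3]=50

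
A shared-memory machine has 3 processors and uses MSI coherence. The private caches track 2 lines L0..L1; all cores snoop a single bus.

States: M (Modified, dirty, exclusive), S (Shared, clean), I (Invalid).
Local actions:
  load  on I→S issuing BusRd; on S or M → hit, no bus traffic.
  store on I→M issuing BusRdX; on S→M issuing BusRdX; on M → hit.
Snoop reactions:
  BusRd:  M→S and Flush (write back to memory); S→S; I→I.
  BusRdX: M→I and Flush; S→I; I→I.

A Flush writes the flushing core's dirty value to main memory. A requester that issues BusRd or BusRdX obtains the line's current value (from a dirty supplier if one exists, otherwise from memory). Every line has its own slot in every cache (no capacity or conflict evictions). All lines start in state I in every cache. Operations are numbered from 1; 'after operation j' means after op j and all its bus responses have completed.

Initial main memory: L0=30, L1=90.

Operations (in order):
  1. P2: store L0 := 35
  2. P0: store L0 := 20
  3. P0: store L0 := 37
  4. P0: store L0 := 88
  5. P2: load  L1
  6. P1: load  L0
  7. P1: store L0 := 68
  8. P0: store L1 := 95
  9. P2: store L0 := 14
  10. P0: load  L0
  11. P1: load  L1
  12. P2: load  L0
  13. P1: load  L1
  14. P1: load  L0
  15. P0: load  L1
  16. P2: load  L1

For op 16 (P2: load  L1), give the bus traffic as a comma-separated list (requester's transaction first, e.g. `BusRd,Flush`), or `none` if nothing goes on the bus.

  op1 P2: store L0 := 35 → I/I/M on L0; bus BusRdX; mem=30
  op2 P0: store L0 := 20 → M/I/I on L0; bus BusRdX Flush; mem=35
  op3 P0: store L0 := 37 → M/I/I on L0; bus (none); mem=35
  op4 P0: store L0 := 88 → M/I/I on L0; bus (none); mem=35
  op5 P2: load  L1 → I/I/S on L1; bus BusRd; mem=90
  op6 P1: load  L0 → S/S/I on L0; bus BusRd Flush; mem=88
  op7 P1: store L0 := 68 → I/M/I on L0; bus BusRdX; mem=88
  op8 P0: store L1 := 95 → M/I/I on L1; bus BusRdX; mem=90
  op9 P2: store L0 := 14 → I/I/M on L0; bus BusRdX Flush; mem=68
  op10 P0: load  L0 → S/I/S on L0; bus BusRd Flush; mem=14
  op11 P1: load  L1 → S/S/I on L1; bus BusRd Flush; mem=95
  op12 P2: load  L0 → S/I/S on L0; bus (none); mem=14
  op13 P1: load  L1 → S/S/I on L1; bus (none); mem=95
  op14 P1: load  L0 → S/S/S on L0; bus BusRd; mem=14
  op15 P0: load  L1 → S/S/I on L1; bus (none); mem=95
  op16 P2: load  L1 → S/S/S on L1; bus BusRd; mem=95

bus = BusRd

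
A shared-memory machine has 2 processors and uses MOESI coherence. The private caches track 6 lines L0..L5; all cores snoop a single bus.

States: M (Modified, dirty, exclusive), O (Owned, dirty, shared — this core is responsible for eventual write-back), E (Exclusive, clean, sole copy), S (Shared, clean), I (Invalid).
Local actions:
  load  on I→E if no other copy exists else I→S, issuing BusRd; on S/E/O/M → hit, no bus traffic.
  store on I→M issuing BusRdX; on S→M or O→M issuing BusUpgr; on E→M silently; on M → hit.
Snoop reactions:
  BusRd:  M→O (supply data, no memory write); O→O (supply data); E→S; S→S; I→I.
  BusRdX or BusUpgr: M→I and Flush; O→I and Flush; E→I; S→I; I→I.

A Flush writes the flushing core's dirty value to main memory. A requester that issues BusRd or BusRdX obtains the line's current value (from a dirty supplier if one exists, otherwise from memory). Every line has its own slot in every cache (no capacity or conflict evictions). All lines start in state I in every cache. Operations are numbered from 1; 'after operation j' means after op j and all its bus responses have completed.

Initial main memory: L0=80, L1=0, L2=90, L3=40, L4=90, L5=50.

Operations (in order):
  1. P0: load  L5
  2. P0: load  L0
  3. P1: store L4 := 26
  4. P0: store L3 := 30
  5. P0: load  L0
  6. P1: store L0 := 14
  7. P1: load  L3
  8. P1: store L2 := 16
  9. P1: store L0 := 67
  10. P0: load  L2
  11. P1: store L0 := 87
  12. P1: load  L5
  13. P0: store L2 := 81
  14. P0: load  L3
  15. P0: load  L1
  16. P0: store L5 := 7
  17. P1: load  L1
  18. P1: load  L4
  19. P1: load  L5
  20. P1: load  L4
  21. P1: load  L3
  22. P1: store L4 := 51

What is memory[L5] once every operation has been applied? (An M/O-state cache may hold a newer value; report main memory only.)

  op1 P0: load  L5 → E/I on L5; bus BusRd; mem=50
  op2 P0: load  L0 → E/I on L0; bus BusRd; mem=80
  op3 P1: store L4 := 26 → I/M on L4; bus BusRdX; mem=90
  op4 P0: store L3 := 30 → M/I on L3; bus BusRdX; mem=40
  op5 P0: load  L0 → E/I on L0; bus (none); mem=80
  op6 P1: store L0 := 14 → I/M on L0; bus BusRdX; mem=80
  op7 P1: load  L3 → O/S on L3; bus BusRd; mem=40
  op8 P1: store L2 := 16 → I/M on L2; bus BusRdX; mem=90
  op9 P1: store L0 := 67 → I/M on L0; bus (none); mem=80
  op10 P0: load  L2 → S/O on L2; bus BusRd; mem=90
  op11 P1: store L0 := 87 → I/M on L0; bus (none); mem=80
  op12 P1: load  L5 → S/S on L5; bus BusRd; mem=50
  op13 P0: store L2 := 81 → M/I on L2; bus BusUpgr Flush; mem=16
  op14 P0: load  L3 → O/S on L3; bus (none); mem=40
  op15 P0: load  L1 → E/I on L1; bus BusRd; mem=0
  op16 P0: store L5 := 7 → M/I on L5; bus BusUpgr; mem=50
  op17 P1: load  L1 → S/S on L1; bus BusRd; mem=0
  op18 P1: load  L4 → I/M on L4; bus (none); mem=90
  op19 P1: load  L5 → O/S on L5; bus BusRd; mem=50
  op20 P1: load  L4 → I/M on L4; bus (none); mem=90
  op21 P1: load  L3 → O/S on L3; bus (none); mem=40
  op22 P1: store L4 := 51 → I/M on L4; bus (none); mem=90

memory[L5] = 50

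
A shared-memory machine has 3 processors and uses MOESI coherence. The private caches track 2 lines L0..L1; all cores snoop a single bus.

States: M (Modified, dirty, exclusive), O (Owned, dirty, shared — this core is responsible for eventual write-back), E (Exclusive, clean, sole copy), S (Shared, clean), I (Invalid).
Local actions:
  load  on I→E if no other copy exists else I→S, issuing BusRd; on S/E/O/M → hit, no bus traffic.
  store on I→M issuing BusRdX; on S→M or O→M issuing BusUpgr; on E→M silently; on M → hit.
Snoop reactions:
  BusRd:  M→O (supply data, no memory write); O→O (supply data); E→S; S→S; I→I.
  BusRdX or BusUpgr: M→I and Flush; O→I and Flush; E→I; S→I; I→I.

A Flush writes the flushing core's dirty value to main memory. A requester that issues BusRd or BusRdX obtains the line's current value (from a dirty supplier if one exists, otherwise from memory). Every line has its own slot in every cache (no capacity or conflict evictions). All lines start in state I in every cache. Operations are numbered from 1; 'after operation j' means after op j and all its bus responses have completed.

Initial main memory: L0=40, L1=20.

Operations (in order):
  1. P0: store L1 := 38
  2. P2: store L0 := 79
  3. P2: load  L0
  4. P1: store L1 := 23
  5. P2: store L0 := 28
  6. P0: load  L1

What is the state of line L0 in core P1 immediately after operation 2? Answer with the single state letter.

step 1: P0: store L1 := 38  ⟶  MII  (L1)  txn=BusRdX  M[L1]=20
step 2: P2: store L0 := 79  ⟶  IIM  (L0)  txn=BusRdX  M[L0]=40
step 3: P2: load  L0  ⟶  IIM  (L0)  txn=∅  M[L0]=40
step 4: P1: store L1 := 23  ⟶  IMI  (L1)  txn=BusRdX+Flush  M[L1]=38
step 5: P2: store L0 := 28  ⟶  IIM  (L0)  txn=∅  M[L0]=40
step 6: P0: load  L1  ⟶  SOI  (L1)  txn=BusRd  M[L1]=38

state = I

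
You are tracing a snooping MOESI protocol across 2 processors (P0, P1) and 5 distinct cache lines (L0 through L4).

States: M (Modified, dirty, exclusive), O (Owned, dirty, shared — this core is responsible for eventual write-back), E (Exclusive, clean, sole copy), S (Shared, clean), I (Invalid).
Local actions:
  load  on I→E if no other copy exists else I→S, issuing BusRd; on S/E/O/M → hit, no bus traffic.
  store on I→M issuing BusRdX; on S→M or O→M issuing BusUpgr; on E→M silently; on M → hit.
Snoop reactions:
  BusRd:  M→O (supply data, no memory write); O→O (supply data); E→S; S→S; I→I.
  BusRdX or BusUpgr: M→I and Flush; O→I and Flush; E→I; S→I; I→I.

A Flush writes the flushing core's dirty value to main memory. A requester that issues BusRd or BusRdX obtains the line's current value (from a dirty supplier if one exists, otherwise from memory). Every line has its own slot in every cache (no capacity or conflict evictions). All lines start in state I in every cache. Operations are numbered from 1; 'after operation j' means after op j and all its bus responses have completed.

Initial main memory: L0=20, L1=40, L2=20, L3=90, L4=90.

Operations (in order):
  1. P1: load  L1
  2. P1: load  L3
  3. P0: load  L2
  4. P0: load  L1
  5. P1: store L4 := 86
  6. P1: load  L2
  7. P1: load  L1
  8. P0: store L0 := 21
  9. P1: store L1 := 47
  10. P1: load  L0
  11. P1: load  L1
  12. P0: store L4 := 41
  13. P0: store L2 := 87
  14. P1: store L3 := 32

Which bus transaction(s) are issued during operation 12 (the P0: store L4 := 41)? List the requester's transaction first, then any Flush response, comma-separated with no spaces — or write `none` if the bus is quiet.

[1] P1: load  L1 | P0:I, P1:E(40) | bus: BusRd
[2] P1: load  L3 | P0:I, P1:E(90) | bus: BusRd
[3] P0: load  L2 | P0:E(20), P1:I | bus: BusRd
[4] P0: load  L1 | P0:S(40), P1:S(40) | bus: BusRd
[5] P1: store L4 := 86 | P0:I, P1:M(86) | bus: BusRdX
[6] P1: load  L2 | P0:S(20), P1:S(20) | bus: BusRd
[7] P1: load  L1 | P0:S(40), P1:S(40) | bus: none
[8] P0: store L0 := 21 | P0:M(21), P1:I | bus: BusRdX
[9] P1: store L1 := 47 | P0:I, P1:M(47) | bus: BusUpgr
[10] P1: load  L0 | P0:O(21), P1:S(21) | bus: BusRd
[11] P1: load  L1 | P0:I, P1:M(47) | bus: none
[12] P0: store L4 := 41 | P0:M(41), P1:I | bus: BusRdX,Flush
[13] P0: store L2 := 87 | P0:M(87), P1:I | bus: BusUpgr
[14] P1: store L3 := 32 | P0:I, P1:M(32) | bus: none

bus = BusRdX,Flush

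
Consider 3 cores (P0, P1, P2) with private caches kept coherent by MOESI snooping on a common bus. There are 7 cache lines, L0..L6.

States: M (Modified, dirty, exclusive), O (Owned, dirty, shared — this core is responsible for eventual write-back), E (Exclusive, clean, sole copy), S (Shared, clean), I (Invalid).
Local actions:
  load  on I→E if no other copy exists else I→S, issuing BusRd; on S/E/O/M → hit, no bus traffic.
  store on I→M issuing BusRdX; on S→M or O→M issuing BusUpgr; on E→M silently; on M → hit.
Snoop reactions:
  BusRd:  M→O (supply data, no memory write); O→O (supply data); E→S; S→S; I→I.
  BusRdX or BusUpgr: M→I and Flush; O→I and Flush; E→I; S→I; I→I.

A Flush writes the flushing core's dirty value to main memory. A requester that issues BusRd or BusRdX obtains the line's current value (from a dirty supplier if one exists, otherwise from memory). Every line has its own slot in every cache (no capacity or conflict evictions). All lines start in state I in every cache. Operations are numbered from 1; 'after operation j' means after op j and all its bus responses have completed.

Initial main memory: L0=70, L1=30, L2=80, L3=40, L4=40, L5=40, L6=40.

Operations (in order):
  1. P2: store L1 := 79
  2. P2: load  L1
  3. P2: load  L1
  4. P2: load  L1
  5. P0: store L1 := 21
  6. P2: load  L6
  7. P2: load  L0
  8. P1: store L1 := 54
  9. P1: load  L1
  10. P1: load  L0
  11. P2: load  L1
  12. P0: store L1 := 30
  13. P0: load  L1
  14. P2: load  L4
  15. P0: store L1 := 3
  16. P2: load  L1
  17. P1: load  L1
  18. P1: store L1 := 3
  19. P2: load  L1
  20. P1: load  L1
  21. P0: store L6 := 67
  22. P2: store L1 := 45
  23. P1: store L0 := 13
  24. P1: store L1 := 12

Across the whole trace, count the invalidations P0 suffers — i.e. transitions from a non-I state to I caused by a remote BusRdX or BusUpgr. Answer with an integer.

invalidations = 2

[1] P2: store L1 := 79 | P0:I, P1:I, P2:M(79) | bus: BusRdX
[2] P2: load  L1 | P0:I, P1:I, P2:M(79) | bus: none
[3] P2: load  L1 | P0:I, P1:I, P2:M(79) | bus: none
[4] P2: load  L1 | P0:I, P1:I, P2:M(79) | bus: none
[5] P0: store L1 := 21 | P0:M(21), P1:I, P2:I | bus: BusRdX,Flush
[6] P2: load  L6 | P0:I, P1:I, P2:E(40) | bus: BusRd
[7] P2: load  L0 | P0:I, P1:I, P2:E(70) | bus: BusRd
[8] P1: store L1 := 54 | P0:I, P1:M(54), P2:I | bus: BusRdX,Flush
[9] P1: load  L1 | P0:I, P1:M(54), P2:I | bus: none
[10] P1: load  L0 | P0:I, P1:S(70), P2:S(70) | bus: BusRd
[11] P2: load  L1 | P0:I, P1:O(54), P2:S(54) | bus: BusRd
[12] P0: store L1 := 30 | P0:M(30), P1:I, P2:I | bus: BusRdX,Flush
[13] P0: load  L1 | P0:M(30), P1:I, P2:I | bus: none
[14] P2: load  L4 | P0:I, P1:I, P2:E(40) | bus: BusRd
[15] P0: store L1 := 3 | P0:M(3), P1:I, P2:I | bus: none
[16] P2: load  L1 | P0:O(3), P1:I, P2:S(3) | bus: BusRd
[17] P1: load  L1 | P0:O(3), P1:S(3), P2:S(3) | bus: BusRd
[18] P1: store L1 := 3 | P0:I, P1:M(3), P2:I | bus: BusUpgr,Flush
[19] P2: load  L1 | P0:I, P1:O(3), P2:S(3) | bus: BusRd
[20] P1: load  L1 | P0:I, P1:O(3), P2:S(3) | bus: none
[21] P0: store L6 := 67 | P0:M(67), P1:I, P2:I | bus: BusRdX
[22] P2: store L1 := 45 | P0:I, P1:I, P2:M(45) | bus: BusUpgr,Flush
[23] P1: store L0 := 13 | P0:I, P1:M(13), P2:I | bus: BusUpgr
[24] P1: store L1 := 12 | P0:I, P1:M(12), P2:I | bus: BusRdX,Flush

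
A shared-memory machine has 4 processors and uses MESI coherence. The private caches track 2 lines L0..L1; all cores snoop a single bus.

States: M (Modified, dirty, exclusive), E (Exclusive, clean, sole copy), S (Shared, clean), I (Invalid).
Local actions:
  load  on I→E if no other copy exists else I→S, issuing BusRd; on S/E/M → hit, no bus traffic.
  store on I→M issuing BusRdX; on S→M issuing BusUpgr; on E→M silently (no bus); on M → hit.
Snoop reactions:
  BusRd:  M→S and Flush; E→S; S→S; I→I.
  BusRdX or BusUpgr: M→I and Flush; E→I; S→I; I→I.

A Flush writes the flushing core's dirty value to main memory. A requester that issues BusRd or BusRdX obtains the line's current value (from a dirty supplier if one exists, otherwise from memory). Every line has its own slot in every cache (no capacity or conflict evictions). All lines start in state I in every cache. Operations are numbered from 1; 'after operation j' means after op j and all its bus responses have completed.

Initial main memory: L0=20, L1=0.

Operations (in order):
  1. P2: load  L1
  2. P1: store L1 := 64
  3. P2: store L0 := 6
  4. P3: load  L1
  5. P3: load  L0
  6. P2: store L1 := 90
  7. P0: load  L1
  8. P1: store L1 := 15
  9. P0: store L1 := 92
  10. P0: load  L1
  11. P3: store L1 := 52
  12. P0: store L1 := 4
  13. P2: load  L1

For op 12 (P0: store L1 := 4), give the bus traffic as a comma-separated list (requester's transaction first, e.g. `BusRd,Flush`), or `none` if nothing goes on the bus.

bus = BusRdX,Flush

  op1 P2: load  L1 → I/I/E/I on L1; bus BusRd; mem=0
  op2 P1: store L1 := 64 → I/M/I/I on L1; bus BusRdX; mem=0
  op3 P2: store L0 := 6 → I/I/M/I on L0; bus BusRdX; mem=20
  op4 P3: load  L1 → I/S/I/S on L1; bus BusRd Flush; mem=64
  op5 P3: load  L0 → I/I/S/S on L0; bus BusRd Flush; mem=6
  op6 P2: store L1 := 90 → I/I/M/I on L1; bus BusRdX; mem=64
  op7 P0: load  L1 → S/I/S/I on L1; bus BusRd Flush; mem=90
  op8 P1: store L1 := 15 → I/M/I/I on L1; bus BusRdX; mem=90
  op9 P0: store L1 := 92 → M/I/I/I on L1; bus BusRdX Flush; mem=15
  op10 P0: load  L1 → M/I/I/I on L1; bus (none); mem=15
  op11 P3: store L1 := 52 → I/I/I/M on L1; bus BusRdX Flush; mem=92
  op12 P0: store L1 := 4 → M/I/I/I on L1; bus BusRdX Flush; mem=52
  op13 P2: load  L1 → S/I/S/I on L1; bus BusRd Flush; mem=4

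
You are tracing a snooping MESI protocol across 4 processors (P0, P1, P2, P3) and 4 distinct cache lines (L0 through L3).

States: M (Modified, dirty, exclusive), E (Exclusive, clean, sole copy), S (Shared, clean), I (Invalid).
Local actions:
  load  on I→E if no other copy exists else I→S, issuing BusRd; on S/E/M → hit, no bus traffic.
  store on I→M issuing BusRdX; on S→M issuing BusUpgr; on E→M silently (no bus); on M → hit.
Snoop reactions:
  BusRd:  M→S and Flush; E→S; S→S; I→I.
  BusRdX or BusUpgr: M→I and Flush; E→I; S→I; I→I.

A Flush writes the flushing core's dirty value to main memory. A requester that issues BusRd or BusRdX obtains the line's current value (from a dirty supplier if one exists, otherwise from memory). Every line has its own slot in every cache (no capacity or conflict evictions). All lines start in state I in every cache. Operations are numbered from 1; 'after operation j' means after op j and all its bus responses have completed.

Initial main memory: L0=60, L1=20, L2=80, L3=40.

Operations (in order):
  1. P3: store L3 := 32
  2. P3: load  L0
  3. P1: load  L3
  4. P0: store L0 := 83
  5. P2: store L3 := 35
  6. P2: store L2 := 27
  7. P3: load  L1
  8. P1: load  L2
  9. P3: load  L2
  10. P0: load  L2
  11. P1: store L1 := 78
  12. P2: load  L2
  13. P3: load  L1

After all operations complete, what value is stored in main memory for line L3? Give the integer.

[1] P3: store L3 := 32 | P0:I, P1:I, P2:I, P3:M(32) | bus: BusRdX
[2] P3: load  L0 | P0:I, P1:I, P2:I, P3:E(60) | bus: BusRd
[3] P1: load  L3 | P0:I, P1:S(32), P2:I, P3:S(32) | bus: BusRd,Flush
[4] P0: store L0 := 83 | P0:M(83), P1:I, P2:I, P3:I | bus: BusRdX
[5] P2: store L3 := 35 | P0:I, P1:I, P2:M(35), P3:I | bus: BusRdX
[6] P2: store L2 := 27 | P0:I, P1:I, P2:M(27), P3:I | bus: BusRdX
[7] P3: load  L1 | P0:I, P1:I, P2:I, P3:E(20) | bus: BusRd
[8] P1: load  L2 | P0:I, P1:S(27), P2:S(27), P3:I | bus: BusRd,Flush
[9] P3: load  L2 | P0:I, P1:S(27), P2:S(27), P3:S(27) | bus: BusRd
[10] P0: load  L2 | P0:S(27), P1:S(27), P2:S(27), P3:S(27) | bus: BusRd
[11] P1: store L1 := 78 | P0:I, P1:M(78), P2:I, P3:I | bus: BusRdX
[12] P2: load  L2 | P0:S(27), P1:S(27), P2:S(27), P3:S(27) | bus: none
[13] P3: load  L1 | P0:I, P1:S(78), P2:I, P3:S(78) | bus: BusRd,Flush

memory[L3] = 32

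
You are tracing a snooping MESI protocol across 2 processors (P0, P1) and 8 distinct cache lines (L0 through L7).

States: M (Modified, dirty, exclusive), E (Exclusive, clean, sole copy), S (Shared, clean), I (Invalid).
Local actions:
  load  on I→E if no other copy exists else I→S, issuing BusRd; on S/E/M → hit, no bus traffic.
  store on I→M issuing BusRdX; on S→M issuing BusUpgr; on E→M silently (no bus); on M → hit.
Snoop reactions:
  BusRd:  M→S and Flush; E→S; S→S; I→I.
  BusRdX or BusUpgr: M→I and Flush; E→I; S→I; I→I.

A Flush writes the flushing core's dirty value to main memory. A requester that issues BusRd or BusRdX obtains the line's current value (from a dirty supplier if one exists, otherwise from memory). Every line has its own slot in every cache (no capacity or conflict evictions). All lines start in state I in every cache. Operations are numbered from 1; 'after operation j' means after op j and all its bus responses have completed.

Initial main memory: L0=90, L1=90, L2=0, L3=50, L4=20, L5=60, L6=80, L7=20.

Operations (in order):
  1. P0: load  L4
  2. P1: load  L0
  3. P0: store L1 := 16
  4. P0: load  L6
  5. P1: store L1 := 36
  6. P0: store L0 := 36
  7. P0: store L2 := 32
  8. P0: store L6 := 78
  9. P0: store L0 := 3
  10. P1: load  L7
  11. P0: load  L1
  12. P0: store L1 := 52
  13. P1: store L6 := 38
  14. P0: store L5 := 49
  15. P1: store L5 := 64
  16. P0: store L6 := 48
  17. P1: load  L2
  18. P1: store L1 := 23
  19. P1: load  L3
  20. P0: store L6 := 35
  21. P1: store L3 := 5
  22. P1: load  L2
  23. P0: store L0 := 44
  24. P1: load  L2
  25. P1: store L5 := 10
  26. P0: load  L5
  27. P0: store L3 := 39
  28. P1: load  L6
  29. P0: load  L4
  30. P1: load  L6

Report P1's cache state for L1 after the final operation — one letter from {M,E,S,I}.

1. P0: load  L4  bus=[BusRd]  L4: P0=E P1=I  mem[L4]=20
2. P1: load  L0  bus=[BusRd]  L0: P0=I P1=E  mem[L0]=90
3. P0: store L1 := 16  bus=[BusRdX]  L1: P0=M P1=I  mem[L1]=90
4. P0: load  L6  bus=[BusRd]  L6: P0=E P1=I  mem[L6]=80
5. P1: store L1 := 36  bus=[BusRdX,Flush]  L1: P0=I P1=M  mem[L1]=16
6. P0: store L0 := 36  bus=[BusRdX]  L0: P0=M P1=I  mem[L0]=90
7. P0: store L2 := 32  bus=[BusRdX]  L2: P0=M P1=I  mem[L2]=0
8. P0: store L6 := 78  bus=[-]  L6: P0=M P1=I  mem[L6]=80
9. P0: store L0 := 3  bus=[-]  L0: P0=M P1=I  mem[L0]=90
10. P1: load  L7  bus=[BusRd]  L7: P0=I P1=E  mem[L7]=20
11. P0: load  L1  bus=[BusRd,Flush]  L1: P0=S P1=S  mem[L1]=36
12. P0: store L1 := 52  bus=[BusUpgr]  L1: P0=M P1=I  mem[L1]=36
13. P1: store L6 := 38  bus=[BusRdX,Flush]  L6: P0=I P1=M  mem[L6]=78
14. P0: store L5 := 49  bus=[BusRdX]  L5: P0=M P1=I  mem[L5]=60
15. P1: store L5 := 64  bus=[BusRdX,Flush]  L5: P0=I P1=M  mem[L5]=49
16. P0: store L6 := 48  bus=[BusRdX,Flush]  L6: P0=M P1=I  mem[L6]=38
17. P1: load  L2  bus=[BusRd,Flush]  L2: P0=S P1=S  mem[L2]=32
18. P1: store L1 := 23  bus=[BusRdX,Flush]  L1: P0=I P1=M  mem[L1]=52
19. P1: load  L3  bus=[BusRd]  L3: P0=I P1=E  mem[L3]=50
20. P0: store L6 := 35  bus=[-]  L6: P0=M P1=I  mem[L6]=38
21. P1: store L3 := 5  bus=[-]  L3: P0=I P1=M  mem[L3]=50
22. P1: load  L2  bus=[-]  L2: P0=S P1=S  mem[L2]=32
23. P0: store L0 := 44  bus=[-]  L0: P0=M P1=I  mem[L0]=90
24. P1: load  L2  bus=[-]  L2: P0=S P1=S  mem[L2]=32
25. P1: store L5 := 10  bus=[-]  L5: P0=I P1=M  mem[L5]=49
26. P0: load  L5  bus=[BusRd,Flush]  L5: P0=S P1=S  mem[L5]=10
27. P0: store L3 := 39  bus=[BusRdX,Flush]  L3: P0=M P1=I  mem[L3]=5
28. P1: load  L6  bus=[BusRd,Flush]  L6: P0=S P1=S  mem[L6]=35
29. P0: load  L4  bus=[-]  L4: P0=E P1=I  mem[L4]=20
30. P1: load  L6  bus=[-]  L6: P0=S P1=S  mem[L6]=35

state = M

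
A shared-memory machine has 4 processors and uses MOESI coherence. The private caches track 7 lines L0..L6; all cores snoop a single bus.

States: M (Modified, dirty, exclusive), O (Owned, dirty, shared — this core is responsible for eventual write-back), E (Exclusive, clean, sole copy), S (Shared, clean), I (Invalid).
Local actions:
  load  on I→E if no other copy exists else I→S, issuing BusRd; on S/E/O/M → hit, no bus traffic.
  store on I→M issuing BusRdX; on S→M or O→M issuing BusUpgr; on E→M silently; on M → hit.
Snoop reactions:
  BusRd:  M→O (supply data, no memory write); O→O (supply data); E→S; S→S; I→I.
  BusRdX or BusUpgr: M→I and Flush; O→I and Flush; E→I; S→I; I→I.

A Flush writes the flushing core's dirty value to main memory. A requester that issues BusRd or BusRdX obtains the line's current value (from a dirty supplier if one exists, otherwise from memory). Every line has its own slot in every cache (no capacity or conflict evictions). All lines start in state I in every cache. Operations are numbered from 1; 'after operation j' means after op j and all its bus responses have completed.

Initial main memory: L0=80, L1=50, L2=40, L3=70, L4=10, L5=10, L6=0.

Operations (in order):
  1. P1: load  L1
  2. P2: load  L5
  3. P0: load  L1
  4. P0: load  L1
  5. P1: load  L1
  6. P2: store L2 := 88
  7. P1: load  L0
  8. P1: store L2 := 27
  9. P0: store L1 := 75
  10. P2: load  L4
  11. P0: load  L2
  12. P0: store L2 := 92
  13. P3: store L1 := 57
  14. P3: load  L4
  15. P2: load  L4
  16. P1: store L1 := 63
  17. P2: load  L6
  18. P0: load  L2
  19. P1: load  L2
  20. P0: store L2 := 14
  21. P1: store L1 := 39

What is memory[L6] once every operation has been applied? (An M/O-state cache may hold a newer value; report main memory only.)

memory[L6] = 0

[1] P1: load  L1 | P0:I, P1:E(50), P2:I, P3:I | bus: BusRd
[2] P2: load  L5 | P0:I, P1:I, P2:E(10), P3:I | bus: BusRd
[3] P0: load  L1 | P0:S(50), P1:S(50), P2:I, P3:I | bus: BusRd
[4] P0: load  L1 | P0:S(50), P1:S(50), P2:I, P3:I | bus: none
[5] P1: load  L1 | P0:S(50), P1:S(50), P2:I, P3:I | bus: none
[6] P2: store L2 := 88 | P0:I, P1:I, P2:M(88), P3:I | bus: BusRdX
[7] P1: load  L0 | P0:I, P1:E(80), P2:I, P3:I | bus: BusRd
[8] P1: store L2 := 27 | P0:I, P1:M(27), P2:I, P3:I | bus: BusRdX,Flush
[9] P0: store L1 := 75 | P0:M(75), P1:I, P2:I, P3:I | bus: BusUpgr
[10] P2: load  L4 | P0:I, P1:I, P2:E(10), P3:I | bus: BusRd
[11] P0: load  L2 | P0:S(27), P1:O(27), P2:I, P3:I | bus: BusRd
[12] P0: store L2 := 92 | P0:M(92), P1:I, P2:I, P3:I | bus: BusUpgr,Flush
[13] P3: store L1 := 57 | P0:I, P1:I, P2:I, P3:M(57) | bus: BusRdX,Flush
[14] P3: load  L4 | P0:I, P1:I, P2:S(10), P3:S(10) | bus: BusRd
[15] P2: load  L4 | P0:I, P1:I, P2:S(10), P3:S(10) | bus: none
[16] P1: store L1 := 63 | P0:I, P1:M(63), P2:I, P3:I | bus: BusRdX,Flush
[17] P2: load  L6 | P0:I, P1:I, P2:E(0), P3:I | bus: BusRd
[18] P0: load  L2 | P0:M(92), P1:I, P2:I, P3:I | bus: none
[19] P1: load  L2 | P0:O(92), P1:S(92), P2:I, P3:I | bus: BusRd
[20] P0: store L2 := 14 | P0:M(14), P1:I, P2:I, P3:I | bus: BusUpgr
[21] P1: store L1 := 39 | P0:I, P1:M(39), P2:I, P3:I | bus: none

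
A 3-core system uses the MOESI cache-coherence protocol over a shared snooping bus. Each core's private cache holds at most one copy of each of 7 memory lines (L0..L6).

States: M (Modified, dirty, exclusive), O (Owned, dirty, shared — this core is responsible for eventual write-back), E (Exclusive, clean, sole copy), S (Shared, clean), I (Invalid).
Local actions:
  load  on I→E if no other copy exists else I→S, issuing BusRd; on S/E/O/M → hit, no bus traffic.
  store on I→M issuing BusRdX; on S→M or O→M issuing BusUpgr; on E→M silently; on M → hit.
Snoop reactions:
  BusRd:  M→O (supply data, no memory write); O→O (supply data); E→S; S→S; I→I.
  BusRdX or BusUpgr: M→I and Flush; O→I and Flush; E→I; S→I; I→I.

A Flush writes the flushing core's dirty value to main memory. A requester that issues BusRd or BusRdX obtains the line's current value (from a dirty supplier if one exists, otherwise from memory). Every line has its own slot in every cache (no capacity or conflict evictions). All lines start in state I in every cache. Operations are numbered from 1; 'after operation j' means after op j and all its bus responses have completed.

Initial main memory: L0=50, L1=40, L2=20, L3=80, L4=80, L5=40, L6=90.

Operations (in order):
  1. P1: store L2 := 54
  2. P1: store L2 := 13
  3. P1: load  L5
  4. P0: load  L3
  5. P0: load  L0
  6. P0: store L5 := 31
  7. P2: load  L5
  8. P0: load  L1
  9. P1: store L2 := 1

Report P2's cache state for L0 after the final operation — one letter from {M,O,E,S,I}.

state = I

step 1: P1: store L2 := 54  ⟶  IMI  (L2)  txn=BusRdX  M[L2]=20
step 2: P1: store L2 := 13  ⟶  IMI  (L2)  txn=∅  M[L2]=20
step 3: P1: load  L5  ⟶  IEI  (L5)  txn=BusRd  M[L5]=40
step 4: P0: load  L3  ⟶  EII  (L3)  txn=BusRd  M[L3]=80
step 5: P0: load  L0  ⟶  EII  (L0)  txn=BusRd  M[L0]=50
step 6: P0: store L5 := 31  ⟶  MII  (L5)  txn=BusRdX  M[L5]=40
step 7: P2: load  L5  ⟶  OIS  (L5)  txn=BusRd  M[L5]=40
step 8: P0: load  L1  ⟶  EII  (L1)  txn=BusRd  M[L1]=40
step 9: P1: store L2 := 1  ⟶  IMI  (L2)  txn=∅  M[L2]=20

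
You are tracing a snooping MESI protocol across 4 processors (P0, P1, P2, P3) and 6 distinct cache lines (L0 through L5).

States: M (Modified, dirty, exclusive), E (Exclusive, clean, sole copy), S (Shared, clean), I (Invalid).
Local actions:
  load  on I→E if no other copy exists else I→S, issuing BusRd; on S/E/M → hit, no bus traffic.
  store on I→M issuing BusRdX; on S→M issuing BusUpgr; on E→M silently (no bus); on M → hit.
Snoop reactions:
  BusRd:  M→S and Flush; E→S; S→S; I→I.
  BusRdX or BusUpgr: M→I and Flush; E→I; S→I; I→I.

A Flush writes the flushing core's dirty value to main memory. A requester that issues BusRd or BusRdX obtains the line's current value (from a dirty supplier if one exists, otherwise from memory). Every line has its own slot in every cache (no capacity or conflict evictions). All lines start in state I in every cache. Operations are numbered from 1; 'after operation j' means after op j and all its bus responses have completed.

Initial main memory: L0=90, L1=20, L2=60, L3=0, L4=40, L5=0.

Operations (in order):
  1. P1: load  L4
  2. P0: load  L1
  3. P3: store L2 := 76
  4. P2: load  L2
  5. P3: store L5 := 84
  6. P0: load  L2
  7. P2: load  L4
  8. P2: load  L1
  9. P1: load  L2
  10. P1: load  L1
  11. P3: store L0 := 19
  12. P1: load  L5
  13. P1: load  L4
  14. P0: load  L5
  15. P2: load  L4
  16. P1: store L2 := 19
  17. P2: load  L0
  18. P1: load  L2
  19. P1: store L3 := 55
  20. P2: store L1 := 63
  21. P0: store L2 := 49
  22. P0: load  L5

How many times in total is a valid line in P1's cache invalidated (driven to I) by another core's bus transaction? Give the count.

[1] P1: load  L4 | P0:I, P1:E(40), P2:I, P3:I | bus: BusRd
[2] P0: load  L1 | P0:E(20), P1:I, P2:I, P3:I | bus: BusRd
[3] P3: store L2 := 76 | P0:I, P1:I, P2:I, P3:M(76) | bus: BusRdX
[4] P2: load  L2 | P0:I, P1:I, P2:S(76), P3:S(76) | bus: BusRd,Flush
[5] P3: store L5 := 84 | P0:I, P1:I, P2:I, P3:M(84) | bus: BusRdX
[6] P0: load  L2 | P0:S(76), P1:I, P2:S(76), P3:S(76) | bus: BusRd
[7] P2: load  L4 | P0:I, P1:S(40), P2:S(40), P3:I | bus: BusRd
[8] P2: load  L1 | P0:S(20), P1:I, P2:S(20), P3:I | bus: BusRd
[9] P1: load  L2 | P0:S(76), P1:S(76), P2:S(76), P3:S(76) | bus: BusRd
[10] P1: load  L1 | P0:S(20), P1:S(20), P2:S(20), P3:I | bus: BusRd
[11] P3: store L0 := 19 | P0:I, P1:I, P2:I, P3:M(19) | bus: BusRdX
[12] P1: load  L5 | P0:I, P1:S(84), P2:I, P3:S(84) | bus: BusRd,Flush
[13] P1: load  L4 | P0:I, P1:S(40), P2:S(40), P3:I | bus: none
[14] P0: load  L5 | P0:S(84), P1:S(84), P2:I, P3:S(84) | bus: BusRd
[15] P2: load  L4 | P0:I, P1:S(40), P2:S(40), P3:I | bus: none
[16] P1: store L2 := 19 | P0:I, P1:M(19), P2:I, P3:I | bus: BusUpgr
[17] P2: load  L0 | P0:I, P1:I, P2:S(19), P3:S(19) | bus: BusRd,Flush
[18] P1: load  L2 | P0:I, P1:M(19), P2:I, P3:I | bus: none
[19] P1: store L3 := 55 | P0:I, P1:M(55), P2:I, P3:I | bus: BusRdX
[20] P2: store L1 := 63 | P0:I, P1:I, P2:M(63), P3:I | bus: BusUpgr
[21] P0: store L2 := 49 | P0:M(49), P1:I, P2:I, P3:I | bus: BusRdX,Flush
[22] P0: load  L5 | P0:S(84), P1:S(84), P2:I, P3:S(84) | bus: none

invalidations = 2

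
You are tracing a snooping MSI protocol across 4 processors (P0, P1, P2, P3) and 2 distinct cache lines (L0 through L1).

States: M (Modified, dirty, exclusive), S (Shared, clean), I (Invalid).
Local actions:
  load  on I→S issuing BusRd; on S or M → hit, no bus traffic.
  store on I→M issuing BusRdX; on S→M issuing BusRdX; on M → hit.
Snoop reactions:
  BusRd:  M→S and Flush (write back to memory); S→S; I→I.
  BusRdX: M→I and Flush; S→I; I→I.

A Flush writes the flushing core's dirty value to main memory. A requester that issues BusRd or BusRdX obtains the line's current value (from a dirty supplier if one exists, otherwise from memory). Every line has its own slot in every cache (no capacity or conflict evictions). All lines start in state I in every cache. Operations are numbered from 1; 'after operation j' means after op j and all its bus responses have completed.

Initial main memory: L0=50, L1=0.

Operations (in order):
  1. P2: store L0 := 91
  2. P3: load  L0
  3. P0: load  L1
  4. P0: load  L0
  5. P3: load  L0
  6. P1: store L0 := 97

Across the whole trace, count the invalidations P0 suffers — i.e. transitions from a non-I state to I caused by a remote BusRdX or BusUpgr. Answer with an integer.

step 1: P2: store L0 := 91  ⟶  IIMI  (L0)  txn=BusRdX  M[L0]=50
step 2: P3: load  L0  ⟶  IISS  (L0)  txn=BusRd+Flush  M[L0]=91
step 3: P0: load  L1  ⟶  SIII  (L1)  txn=BusRd  M[L1]=0
step 4: P0: load  L0  ⟶  SISS  (L0)  txn=BusRd  M[L0]=91
step 5: P3: load  L0  ⟶  SISS  (L0)  txn=∅  M[L0]=91
step 6: P1: store L0 := 97  ⟶  IMII  (L0)  txn=BusRdX  M[L0]=91

invalidations = 1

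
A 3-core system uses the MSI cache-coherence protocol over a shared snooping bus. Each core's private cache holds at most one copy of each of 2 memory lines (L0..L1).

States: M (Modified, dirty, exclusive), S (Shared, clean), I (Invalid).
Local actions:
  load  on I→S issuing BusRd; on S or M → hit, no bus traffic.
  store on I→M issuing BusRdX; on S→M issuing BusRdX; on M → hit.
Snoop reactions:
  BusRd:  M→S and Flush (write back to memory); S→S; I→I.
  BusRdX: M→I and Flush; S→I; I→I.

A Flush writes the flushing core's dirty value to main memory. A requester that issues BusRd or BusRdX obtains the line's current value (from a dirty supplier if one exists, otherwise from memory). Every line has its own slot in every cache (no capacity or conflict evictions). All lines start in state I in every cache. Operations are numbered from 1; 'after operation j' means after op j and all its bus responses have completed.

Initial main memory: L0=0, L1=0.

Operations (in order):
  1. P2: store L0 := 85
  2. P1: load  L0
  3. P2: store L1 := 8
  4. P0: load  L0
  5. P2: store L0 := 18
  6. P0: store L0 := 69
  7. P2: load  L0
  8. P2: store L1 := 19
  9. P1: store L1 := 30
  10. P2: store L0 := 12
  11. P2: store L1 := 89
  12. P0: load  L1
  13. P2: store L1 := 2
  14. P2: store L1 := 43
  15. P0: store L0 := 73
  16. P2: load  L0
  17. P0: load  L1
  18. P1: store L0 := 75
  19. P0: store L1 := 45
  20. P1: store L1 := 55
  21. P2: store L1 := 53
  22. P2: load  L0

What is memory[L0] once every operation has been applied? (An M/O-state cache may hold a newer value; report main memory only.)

  op1 P2: store L0 := 85 → I/I/M on L0; bus BusRdX; mem=0
  op2 P1: load  L0 → I/S/S on L0; bus BusRd Flush; mem=85
  op3 P2: store L1 := 8 → I/I/M on L1; bus BusRdX; mem=0
  op4 P0: load  L0 → S/S/S on L0; bus BusRd; mem=85
  op5 P2: store L0 := 18 → I/I/M on L0; bus BusRdX; mem=85
  op6 P0: store L0 := 69 → M/I/I on L0; bus BusRdX Flush; mem=18
  op7 P2: load  L0 → S/I/S on L0; bus BusRd Flush; mem=69
  op8 P2: store L1 := 19 → I/I/M on L1; bus (none); mem=0
  op9 P1: store L1 := 30 → I/M/I on L1; bus BusRdX Flush; mem=19
  op10 P2: store L0 := 12 → I/I/M on L0; bus BusRdX; mem=69
  op11 P2: store L1 := 89 → I/I/M on L1; bus BusRdX Flush; mem=30
  op12 P0: load  L1 → S/I/S on L1; bus BusRd Flush; mem=89
  op13 P2: store L1 := 2 → I/I/M on L1; bus BusRdX; mem=89
  op14 P2: store L1 := 43 → I/I/M on L1; bus (none); mem=89
  op15 P0: store L0 := 73 → M/I/I on L0; bus BusRdX Flush; mem=12
  op16 P2: load  L0 → S/I/S on L0; bus BusRd Flush; mem=73
  op17 P0: load  L1 → S/I/S on L1; bus BusRd Flush; mem=43
  op18 P1: store L0 := 75 → I/M/I on L0; bus BusRdX; mem=73
  op19 P0: store L1 := 45 → M/I/I on L1; bus BusRdX; mem=43
  op20 P1: store L1 := 55 → I/M/I on L1; bus BusRdX Flush; mem=45
  op21 P2: store L1 := 53 → I/I/M on L1; bus BusRdX Flush; mem=55
  op22 P2: load  L0 → I/S/S on L0; bus BusRd Flush; mem=75

memory[L0] = 75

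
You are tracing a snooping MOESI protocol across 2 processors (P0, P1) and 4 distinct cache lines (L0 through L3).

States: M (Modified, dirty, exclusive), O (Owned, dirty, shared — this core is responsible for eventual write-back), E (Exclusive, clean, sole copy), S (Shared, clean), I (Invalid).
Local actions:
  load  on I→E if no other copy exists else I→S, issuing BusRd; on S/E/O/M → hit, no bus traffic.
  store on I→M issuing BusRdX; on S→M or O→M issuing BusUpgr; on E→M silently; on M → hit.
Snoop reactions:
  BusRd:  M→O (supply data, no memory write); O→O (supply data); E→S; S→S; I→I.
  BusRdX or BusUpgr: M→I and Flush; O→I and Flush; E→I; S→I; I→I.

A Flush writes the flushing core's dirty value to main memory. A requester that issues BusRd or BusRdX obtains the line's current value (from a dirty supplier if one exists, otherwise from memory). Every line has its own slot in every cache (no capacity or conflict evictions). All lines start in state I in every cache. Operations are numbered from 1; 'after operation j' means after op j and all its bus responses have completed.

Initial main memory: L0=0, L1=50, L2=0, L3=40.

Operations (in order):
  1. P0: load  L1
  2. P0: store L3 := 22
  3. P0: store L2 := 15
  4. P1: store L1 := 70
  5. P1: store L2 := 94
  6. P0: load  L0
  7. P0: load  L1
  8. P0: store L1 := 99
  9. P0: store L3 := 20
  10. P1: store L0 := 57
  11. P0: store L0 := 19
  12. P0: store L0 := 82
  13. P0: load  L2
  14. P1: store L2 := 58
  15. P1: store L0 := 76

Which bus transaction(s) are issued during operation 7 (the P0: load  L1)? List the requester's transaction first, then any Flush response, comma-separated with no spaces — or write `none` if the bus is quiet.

bus = BusRd

  op1 P0: load  L1 → E/I on L1; bus BusRd; mem=50
  op2 P0: store L3 := 22 → M/I on L3; bus BusRdX; mem=40
  op3 P0: store L2 := 15 → M/I on L2; bus BusRdX; mem=0
  op4 P1: store L1 := 70 → I/M on L1; bus BusRdX; mem=50
  op5 P1: store L2 := 94 → I/M on L2; bus BusRdX Flush; mem=15
  op6 P0: load  L0 → E/I on L0; bus BusRd; mem=0
  op7 P0: load  L1 → S/O on L1; bus BusRd; mem=50
  op8 P0: store L1 := 99 → M/I on L1; bus BusUpgr Flush; mem=70
  op9 P0: store L3 := 20 → M/I on L3; bus (none); mem=40
  op10 P1: store L0 := 57 → I/M on L0; bus BusRdX; mem=0
  op11 P0: store L0 := 19 → M/I on L0; bus BusRdX Flush; mem=57
  op12 P0: store L0 := 82 → M/I on L0; bus (none); mem=57
  op13 P0: load  L2 → S/O on L2; bus BusRd; mem=15
  op14 P1: store L2 := 58 → I/M on L2; bus BusUpgr; mem=15
  op15 P1: store L0 := 76 → I/M on L0; bus BusRdX Flush; mem=82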